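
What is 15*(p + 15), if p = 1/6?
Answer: 455/2 ≈ 227.50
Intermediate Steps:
p = ⅙ ≈ 0.16667
15*(p + 15) = 15*(⅙ + 15) = 15*(91/6) = 455/2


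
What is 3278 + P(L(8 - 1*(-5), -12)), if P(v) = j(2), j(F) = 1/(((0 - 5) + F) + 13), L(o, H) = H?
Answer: 32781/10 ≈ 3278.1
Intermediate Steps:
j(F) = 1/(8 + F) (j(F) = 1/((-5 + F) + 13) = 1/(8 + F))
P(v) = ⅒ (P(v) = 1/(8 + 2) = 1/10 = ⅒)
3278 + P(L(8 - 1*(-5), -12)) = 3278 + ⅒ = 32781/10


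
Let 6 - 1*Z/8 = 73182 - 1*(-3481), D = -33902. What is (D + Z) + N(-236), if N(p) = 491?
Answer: -646667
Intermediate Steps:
Z = -613256 (Z = 48 - 8*(73182 - 1*(-3481)) = 48 - 8*(73182 + 3481) = 48 - 8*76663 = 48 - 613304 = -613256)
(D + Z) + N(-236) = (-33902 - 613256) + 491 = -647158 + 491 = -646667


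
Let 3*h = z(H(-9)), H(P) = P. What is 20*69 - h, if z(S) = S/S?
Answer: 4139/3 ≈ 1379.7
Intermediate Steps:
z(S) = 1
h = ⅓ (h = (⅓)*1 = ⅓ ≈ 0.33333)
20*69 - h = 20*69 - 1*⅓ = 1380 - ⅓ = 4139/3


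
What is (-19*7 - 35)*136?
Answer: -22848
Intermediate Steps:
(-19*7 - 35)*136 = (-133 - 35)*136 = -168*136 = -22848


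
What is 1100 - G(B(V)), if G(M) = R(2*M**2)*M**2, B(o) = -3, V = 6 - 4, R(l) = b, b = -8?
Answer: 1172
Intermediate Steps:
R(l) = -8
V = 2
G(M) = -8*M**2
1100 - G(B(V)) = 1100 - (-8)*(-3)**2 = 1100 - (-8)*9 = 1100 - 1*(-72) = 1100 + 72 = 1172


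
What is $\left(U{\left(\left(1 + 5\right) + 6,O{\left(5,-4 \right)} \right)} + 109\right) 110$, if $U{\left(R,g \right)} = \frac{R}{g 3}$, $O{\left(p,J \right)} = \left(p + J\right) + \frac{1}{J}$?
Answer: $\frac{37730}{3} \approx 12577.0$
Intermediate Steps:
$O{\left(p,J \right)} = J + p + \frac{1}{J}$ ($O{\left(p,J \right)} = \left(J + p\right) + \frac{1}{J} = J + p + \frac{1}{J}$)
$U{\left(R,g \right)} = \frac{R}{3 g}$
$\left(U{\left(\left(1 + 5\right) + 6,O{\left(5,-4 \right)} \right)} + 109\right) 110 = \left(\frac{\left(1 + 5\right) + 6}{3 \left(-4 + 5 + \frac{1}{-4}\right)} + 109\right) 110 = \left(\frac{6 + 6}{3 \left(-4 + 5 - \frac{1}{4}\right)} + 109\right) 110 = \left(\frac{1}{3} \cdot 12 \frac{1}{\frac{3}{4}} + 109\right) 110 = \left(\frac{1}{3} \cdot 12 \cdot \frac{4}{3} + 109\right) 110 = \left(\frac{16}{3} + 109\right) 110 = \frac{343}{3} \cdot 110 = \frac{37730}{3}$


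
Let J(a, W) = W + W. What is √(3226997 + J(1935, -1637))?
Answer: √3223723 ≈ 1795.5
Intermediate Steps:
J(a, W) = 2*W
√(3226997 + J(1935, -1637)) = √(3226997 + 2*(-1637)) = √(3226997 - 3274) = √3223723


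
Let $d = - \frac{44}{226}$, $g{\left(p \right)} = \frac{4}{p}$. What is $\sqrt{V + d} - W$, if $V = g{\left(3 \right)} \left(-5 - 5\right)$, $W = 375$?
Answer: $-375 + \frac{i \sqrt{1554654}}{339} \approx -375.0 + 3.678 i$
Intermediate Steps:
$d = - \frac{22}{113}$ ($d = \left(-44\right) \frac{1}{226} = - \frac{22}{113} \approx -0.19469$)
$V = - \frac{40}{3}$ ($V = \frac{4}{3} \left(-5 - 5\right) = 4 \cdot \frac{1}{3} \left(-10\right) = \frac{4}{3} \left(-10\right) = - \frac{40}{3} \approx -13.333$)
$\sqrt{V + d} - W = \sqrt{- \frac{40}{3} - \frac{22}{113}} - 375 = \sqrt{- \frac{4586}{339}} - 375 = \frac{i \sqrt{1554654}}{339} - 375 = -375 + \frac{i \sqrt{1554654}}{339}$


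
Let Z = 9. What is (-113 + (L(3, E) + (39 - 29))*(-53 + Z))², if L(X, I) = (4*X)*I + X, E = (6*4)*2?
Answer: 677508841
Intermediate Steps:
E = 48 (E = 24*2 = 48)
L(X, I) = X + 4*I*X (L(X, I) = 4*I*X + X = X + 4*I*X)
(-113 + (L(3, E) + (39 - 29))*(-53 + Z))² = (-113 + (3*(1 + 4*48) + (39 - 29))*(-53 + 9))² = (-113 + (3*(1 + 192) + 10)*(-44))² = (-113 + (3*193 + 10)*(-44))² = (-113 + (579 + 10)*(-44))² = (-113 + 589*(-44))² = (-113 - 25916)² = (-26029)² = 677508841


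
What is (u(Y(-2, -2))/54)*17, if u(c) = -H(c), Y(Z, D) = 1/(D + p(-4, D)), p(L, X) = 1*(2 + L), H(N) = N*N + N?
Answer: 17/288 ≈ 0.059028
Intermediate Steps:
H(N) = N + N² (H(N) = N² + N = N + N²)
p(L, X) = 2 + L
Y(Z, D) = 1/(-2 + D) (Y(Z, D) = 1/(D + (2 - 4)) = 1/(D - 2) = 1/(-2 + D))
u(c) = -c*(1 + c)
(u(Y(-2, -2))/54)*17 = (-(1 + 1/(-2 - 2))/(-2 - 2)/54)*17 = (-1*(1 + 1/(-4))/(-4)*(1/54))*17 = (-1*(-¼)*(1 - ¼)*(1/54))*17 = (-1*(-¼)*¾*(1/54))*17 = ((3/16)*(1/54))*17 = (1/288)*17 = 17/288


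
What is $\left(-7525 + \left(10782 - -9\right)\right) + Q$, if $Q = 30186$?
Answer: $33452$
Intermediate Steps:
$\left(-7525 + \left(10782 - -9\right)\right) + Q = \left(-7525 + \left(10782 - -9\right)\right) + 30186 = \left(-7525 + \left(10782 + 9\right)\right) + 30186 = \left(-7525 + 10791\right) + 30186 = 3266 + 30186 = 33452$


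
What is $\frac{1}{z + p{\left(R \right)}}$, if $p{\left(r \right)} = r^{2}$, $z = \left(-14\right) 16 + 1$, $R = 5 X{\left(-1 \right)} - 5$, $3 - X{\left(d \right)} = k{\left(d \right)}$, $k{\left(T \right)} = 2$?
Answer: $- \frac{1}{223} \approx -0.0044843$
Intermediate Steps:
$X{\left(d \right)} = 1$ ($X{\left(d \right)} = 3 - 2 = 1$)
$R = 0$ ($R = 5 \cdot 1 - 5 = 5 - 5 = 0$)
$z = -223$ ($z = -224 + 1 = -223$)
$\frac{1}{z + p{\left(R \right)}} = \frac{1}{-223 + 0^{2}} = \frac{1}{-223 + 0} = \frac{1}{-223} = - \frac{1}{223}$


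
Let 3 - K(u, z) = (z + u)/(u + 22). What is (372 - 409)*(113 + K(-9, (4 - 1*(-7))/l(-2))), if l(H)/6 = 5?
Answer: -1683463/390 ≈ -4316.6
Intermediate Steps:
l(H) = 30 (l(H) = 6*5 = 30)
K(u, z) = 3 - (u + z)/(22 + u) (K(u, z) = 3 - (z + u)/(u + 22) = 3 - (u + z)/(22 + u))
(372 - 409)*(113 + K(-9, (4 - 1*(-7))/l(-2))) = (372 - 409)*(113 + (66 - (4 - 1*(-7))/30 + 2*(-9))/(22 - 9)) = -37*(113 + (66 - (4 + 7)/30 - 18)/13) = -37*(113 + (66 - 11/30 - 18)/13) = -37*(113 + (1/13)*(1429/30)) = -37*(113 + 1429/390) = -37*45499/390 = -1683463/390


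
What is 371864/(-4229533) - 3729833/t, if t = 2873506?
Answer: -16844005193173/12153588452698 ≈ -1.3859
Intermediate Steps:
371864/(-4229533) - 3729833/t = 371864/(-4229533) - 3729833/2873506 = 371864*(-1/4229533) - 3729833*1/2873506 = -371864/4229533 - 3729833/2873506 = -16844005193173/12153588452698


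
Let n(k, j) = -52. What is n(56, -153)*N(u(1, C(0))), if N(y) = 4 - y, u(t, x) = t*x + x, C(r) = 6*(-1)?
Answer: -832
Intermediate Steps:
C(r) = -6
u(t, x) = x + t*x
n(56, -153)*N(u(1, C(0))) = -52*(4 - (-6)*(1 + 1)) = -52*(4 - (-6)*2) = -52*(4 - 1*(-12)) = -52*(4 + 12) = -52*16 = -832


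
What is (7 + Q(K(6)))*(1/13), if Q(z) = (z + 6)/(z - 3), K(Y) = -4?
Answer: 47/91 ≈ 0.51648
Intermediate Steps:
Q(z) = (6 + z)/(-3 + z)
(7 + Q(K(6)))*(1/13) = (7 + (6 - 4)/(-3 - 4))*(1/13) = (7 + 2/(-7))*(1*(1/13)) = (7 - ⅐*2)*(1/13) = (7 - 2/7)*(1/13) = (47/7)*(1/13) = 47/91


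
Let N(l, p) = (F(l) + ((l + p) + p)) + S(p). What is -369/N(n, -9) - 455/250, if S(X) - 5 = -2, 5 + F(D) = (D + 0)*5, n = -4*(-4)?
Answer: -12683/1900 ≈ -6.6753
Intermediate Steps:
n = 16
F(D) = -5 + 5*D (F(D) = -5 + (D + 0)*5 = -5 + D*5 = -5 + 5*D)
S(X) = 3 (S(X) = 5 - 2 = 3)
N(l, p) = -2 + 2*p + 6*l (N(l, p) = ((-5 + 5*l) + ((l + p) + p)) + 3 = ((-5 + 5*l) + (l + 2*p)) + 3 = (-5 + 2*p + 6*l) + 3 = -2 + 2*p + 6*l)
-369/N(n, -9) - 455/250 = -369/(-2 + 2*(-9) + 6*16) - 455/250 = -369/(-2 - 18 + 96) - 455*1/250 = -369/76 - 91/50 = -12683/1900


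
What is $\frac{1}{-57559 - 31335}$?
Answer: $- \frac{1}{88894} \approx -1.1249 \cdot 10^{-5}$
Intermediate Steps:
$\frac{1}{-57559 - 31335} = \frac{1}{-88894} = - \frac{1}{88894}$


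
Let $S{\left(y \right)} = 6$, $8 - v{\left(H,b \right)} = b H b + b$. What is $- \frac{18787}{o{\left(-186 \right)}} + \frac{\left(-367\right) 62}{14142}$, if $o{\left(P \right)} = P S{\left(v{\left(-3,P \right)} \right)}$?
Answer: $\frac{40048715}{2630412} \approx 15.225$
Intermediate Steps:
$v{\left(H,b \right)} = 8 - b - H b^{2}$ ($v{\left(H,b \right)} = 8 - \left(b H b + b\right) = 8 - \left(H b b + b\right) = 8 - \left(H b^{2} + b\right) = 8 - \left(b + H b^{2}\right) = 8 - b - H b^{2}$)
$o{\left(P \right)} = 6 P$ ($o{\left(P \right)} = P 6 = 6 P$)
$- \frac{18787}{o{\left(-186 \right)}} + \frac{\left(-367\right) 62}{14142} = - \frac{18787}{6 \left(-186\right)} + \frac{\left(-367\right) 62}{14142} = - \frac{18787}{-1116} - \frac{11377}{7071} = \left(-18787\right) \left(- \frac{1}{1116}\right) - \frac{11377}{7071} = \frac{18787}{1116} - \frac{11377}{7071} = \frac{40048715}{2630412}$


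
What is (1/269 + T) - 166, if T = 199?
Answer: 8878/269 ≈ 33.004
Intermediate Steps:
(1/269 + T) - 166 = (1/269 + 199) - 166 = 53532/269 - 166 = 8878/269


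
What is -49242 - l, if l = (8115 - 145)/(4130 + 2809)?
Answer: -341698208/6939 ≈ -49243.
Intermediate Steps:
l = 7970/6939 ≈ 1.1486
-49242 - l = -49242 - 1*7970/6939 = -49242 - 7970/6939 = -341698208/6939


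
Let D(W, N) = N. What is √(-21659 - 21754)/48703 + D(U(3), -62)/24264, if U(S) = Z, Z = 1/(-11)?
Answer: -31/12132 + I*√43413/48703 ≈ -0.0025552 + 0.0042781*I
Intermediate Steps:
Z = -1/11 ≈ -0.090909
U(S) = -1/11
√(-21659 - 21754)/48703 + D(U(3), -62)/24264 = √(-21659 - 21754)/48703 - 62/24264 = √(-43413)*(1/48703) - 62*1/24264 = (I*√43413)*(1/48703) - 31/12132 = I*√43413/48703 - 31/12132 = -31/12132 + I*√43413/48703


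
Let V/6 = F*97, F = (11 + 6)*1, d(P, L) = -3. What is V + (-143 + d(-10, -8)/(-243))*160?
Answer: -1051706/81 ≈ -12984.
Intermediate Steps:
F = 17 (F = 17*1 = 17)
V = 9894 (V = 6*(17*97) = 6*1649 = 9894)
V + (-143 + d(-10, -8)/(-243))*160 = 9894 + (-143 - 3/(-243))*160 = 9894 + (-143 - 3*(-1/243))*160 = 9894 + (-143 + 1/81)*160 = 9894 - 11582/81*160 = 9894 - 1853120/81 = -1051706/81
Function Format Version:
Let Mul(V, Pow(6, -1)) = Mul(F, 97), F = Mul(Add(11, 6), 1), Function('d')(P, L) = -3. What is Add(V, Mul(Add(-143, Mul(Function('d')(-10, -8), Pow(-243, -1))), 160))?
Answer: Rational(-1051706, 81) ≈ -12984.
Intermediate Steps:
F = 17 (F = Mul(17, 1) = 17)
V = 9894 (V = Mul(6, Mul(17, 97)) = Mul(6, 1649) = 9894)
Add(V, Mul(Add(-143, Mul(Function('d')(-10, -8), Pow(-243, -1))), 160)) = Add(9894, Mul(Add(-143, Mul(-3, Pow(-243, -1))), 160)) = Add(9894, Mul(Add(-143, Mul(-3, Rational(-1, 243))), 160)) = Add(9894, Mul(Add(-143, Rational(1, 81)), 160)) = Add(9894, Mul(Rational(-11582, 81), 160)) = Add(9894, Rational(-1853120, 81)) = Rational(-1051706, 81)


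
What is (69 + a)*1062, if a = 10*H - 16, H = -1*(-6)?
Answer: 120006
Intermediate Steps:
H = 6
a = 44 (a = 10*6 - 16 = 60 - 16 = 44)
(69 + a)*1062 = (69 + 44)*1062 = 113*1062 = 120006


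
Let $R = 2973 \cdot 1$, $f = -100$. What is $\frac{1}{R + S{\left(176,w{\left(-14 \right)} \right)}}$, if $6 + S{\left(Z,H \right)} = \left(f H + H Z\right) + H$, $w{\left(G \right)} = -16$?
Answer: $\frac{1}{1735} \approx 0.00057637$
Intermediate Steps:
$S{\left(Z,H \right)} = -6 - 99 H + H Z$ ($S{\left(Z,H \right)} = -6 + \left(\left(- 100 H + H Z\right) + H\right) = -6 + \left(- 99 H + H Z\right) = -6 - 99 H + H Z$)
$R = 2973$
$\frac{1}{R + S{\left(176,w{\left(-14 \right)} \right)}} = \frac{1}{2973 - 1238} = \frac{1}{1735}$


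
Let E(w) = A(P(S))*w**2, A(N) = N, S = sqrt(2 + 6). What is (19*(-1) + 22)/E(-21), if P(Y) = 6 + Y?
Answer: 1/686 - sqrt(2)/2058 ≈ 0.00077055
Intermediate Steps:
S = 2*sqrt(2) (S = sqrt(8) = 2*sqrt(2) ≈ 2.8284)
E(w) = w**2*(6 + 2*sqrt(2)) (E(w) = (6 + 2*sqrt(2))*w**2 = w**2*(6 + 2*sqrt(2)))
(19*(-1) + 22)/E(-21) = (19*(-1) + 22)/((2*(-21)**2*(3 + sqrt(2)))) = (-19 + 22)/((2*441*(3 + sqrt(2)))) = 3/(2646 + 882*sqrt(2))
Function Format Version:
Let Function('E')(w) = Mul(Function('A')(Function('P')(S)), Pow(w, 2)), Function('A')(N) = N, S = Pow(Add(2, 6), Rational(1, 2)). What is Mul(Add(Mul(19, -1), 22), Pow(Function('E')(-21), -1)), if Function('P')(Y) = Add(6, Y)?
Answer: Add(Rational(1, 686), Mul(Rational(-1, 2058), Pow(2, Rational(1, 2)))) ≈ 0.00077055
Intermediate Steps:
S = Mul(2, Pow(2, Rational(1, 2))) (S = Pow(8, Rational(1, 2)) = Mul(2, Pow(2, Rational(1, 2))) ≈ 2.8284)
Function('E')(w) = Mul(Pow(w, 2), Add(6, Mul(2, Pow(2, Rational(1, 2))))) (Function('E')(w) = Mul(Add(6, Mul(2, Pow(2, Rational(1, 2)))), Pow(w, 2)) = Mul(Pow(w, 2), Add(6, Mul(2, Pow(2, Rational(1, 2))))))
Mul(Add(Mul(19, -1), 22), Pow(Function('E')(-21), -1)) = Mul(Add(Mul(19, -1), 22), Pow(Mul(2, Pow(-21, 2), Add(3, Pow(2, Rational(1, 2)))), -1)) = Mul(Add(-19, 22), Pow(Mul(2, 441, Add(3, Pow(2, Rational(1, 2)))), -1)) = Mul(3, Pow(Add(2646, Mul(882, Pow(2, Rational(1, 2)))), -1))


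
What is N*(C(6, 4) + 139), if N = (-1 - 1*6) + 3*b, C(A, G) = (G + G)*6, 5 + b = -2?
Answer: -5236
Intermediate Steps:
b = -7 (b = -5 - 2 = -7)
C(A, G) = 12*G (C(A, G) = (2*G)*6 = 12*G)
N = -28 (N = (-1 - 1*6) + 3*(-7) = (-1 - 6) - 21 = -7 - 21 = -28)
N*(C(6, 4) + 139) = -28*(12*4 + 139) = -28*(48 + 139) = -28*187 = -5236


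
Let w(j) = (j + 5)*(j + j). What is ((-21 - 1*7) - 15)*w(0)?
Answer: 0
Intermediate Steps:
w(j) = 2*j*(5 + j) (w(j) = (5 + j)*(2*j) = 2*j*(5 + j))
((-21 - 1*7) - 15)*w(0) = ((-21 - 1*7) - 15)*(2*0*(5 + 0)) = ((-21 - 7) - 15)*(2*0*5) = (-28 - 15)*0 = -43*0 = 0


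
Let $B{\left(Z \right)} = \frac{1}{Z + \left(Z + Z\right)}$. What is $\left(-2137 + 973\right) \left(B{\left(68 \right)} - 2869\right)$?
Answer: $\frac{56771675}{17} \approx 3.3395 \cdot 10^{6}$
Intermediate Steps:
$B{\left(Z \right)} = \frac{1}{3 Z}$ ($B{\left(Z \right)} = \frac{1}{Z + 2 Z} = \frac{1}{3 Z}$)
$\left(-2137 + 973\right) \left(B{\left(68 \right)} - 2869\right) = \left(-2137 + 973\right) \left(\frac{1}{3 \cdot 68} - 2869\right) = - 1164 \left(\frac{1}{3} \cdot \frac{1}{68} - 2869\right) = - 1164 \left(\frac{1}{204} - 2869\right) = \left(-1164\right) \left(- \frac{585275}{204}\right) = \frac{56771675}{17}$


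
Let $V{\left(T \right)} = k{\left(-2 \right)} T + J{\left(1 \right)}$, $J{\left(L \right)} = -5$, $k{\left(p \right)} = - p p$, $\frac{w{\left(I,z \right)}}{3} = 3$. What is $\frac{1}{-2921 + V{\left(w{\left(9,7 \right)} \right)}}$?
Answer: $- \frac{1}{2962} \approx -0.00033761$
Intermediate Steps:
$w{\left(I,z \right)} = 9$ ($w{\left(I,z \right)} = 3 \cdot 3 = 9$)
$k{\left(p \right)} = - p^{2}$
$V{\left(T \right)} = -5 - 4 T$ ($V{\left(T \right)} = - \left(-2\right)^{2} T - 5 = \left(-1\right) 4 T - 5 = - 4 T - 5 = -5 - 4 T$)
$\frac{1}{-2921 + V{\left(w{\left(9,7 \right)} \right)}} = \frac{1}{-2921 - 41} = \frac{1}{-2962} = - \frac{1}{2962}$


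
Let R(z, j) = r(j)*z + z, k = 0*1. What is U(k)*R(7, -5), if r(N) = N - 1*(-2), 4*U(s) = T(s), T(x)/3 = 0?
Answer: 0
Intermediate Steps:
k = 0
T(x) = 0 (T(x) = 3*0 = 0)
U(s) = 0 (U(s) = (1/4)*0 = 0)
r(N) = 2 + N (r(N) = N + 2 = 2 + N)
R(z, j) = z + z*(2 + j) (R(z, j) = (2 + j)*z + z = z*(2 + j) + z = z + z*(2 + j))
U(k)*R(7, -5) = 0*(7*(3 - 5)) = 0*(7*(-2)) = 0*(-14) = 0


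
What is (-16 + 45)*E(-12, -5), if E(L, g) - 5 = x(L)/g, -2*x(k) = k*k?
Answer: 2813/5 ≈ 562.60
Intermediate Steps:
x(k) = -k²/2 (x(k) = -k*k/2 = -k²/2)
E(L, g) = 5 - L²/(2*g) (E(L, g) = 5 + (-L²/2)/g = 5 - L²/(2*g))
(-16 + 45)*E(-12, -5) = (-16 + 45)*(5 - ½*(-12)²/(-5)) = 29*(5 - ½*144*(-⅕)) = 29*(5 + 72/5) = 29*(97/5) = 2813/5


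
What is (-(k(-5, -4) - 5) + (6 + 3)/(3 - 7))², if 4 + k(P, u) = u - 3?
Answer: 3025/16 ≈ 189.06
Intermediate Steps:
k(P, u) = -7 + u (k(P, u) = -4 + (u - 3) = -4 + (-3 + u) = -7 + u)
(-(k(-5, -4) - 5) + (6 + 3)/(3 - 7))² = (-((-7 - 4) - 5) + (6 + 3)/(3 - 7))² = (-(-11 - 5) + 9/(-4))² = (-1*(-16) + 9*(-¼))² = (16 - 9/4)² = (55/4)² = 3025/16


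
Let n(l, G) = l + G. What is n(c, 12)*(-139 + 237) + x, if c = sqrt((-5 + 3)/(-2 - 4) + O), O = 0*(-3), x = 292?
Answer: 1468 + 98*sqrt(3)/3 ≈ 1524.6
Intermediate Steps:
O = 0
c = sqrt(3)/3 (c = sqrt((-5 + 3)/(-2 - 4) + 0) = sqrt(-2/(-6) + 0) = sqrt(-2*(-1/6) + 0) = sqrt(1/3 + 0) = sqrt(1/3) = sqrt(3)/3 ≈ 0.57735)
n(l, G) = G + l
n(c, 12)*(-139 + 237) + x = (12 + sqrt(3)/3)*(-139 + 237) + 292 = (12 + sqrt(3)/3)*98 + 292 = (1176 + 98*sqrt(3)/3) + 292 = 1468 + 98*sqrt(3)/3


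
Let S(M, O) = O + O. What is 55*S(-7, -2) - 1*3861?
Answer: -4081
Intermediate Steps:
S(M, O) = 2*O
55*S(-7, -2) - 1*3861 = 55*(2*(-2)) - 1*3861 = 55*(-4) - 3861 = -220 - 3861 = -4081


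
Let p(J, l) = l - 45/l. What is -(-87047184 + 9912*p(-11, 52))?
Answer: 1125024390/13 ≈ 8.6540e+7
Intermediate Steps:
p(J, l) = l - 45/l
-(-87047184 + 9912*p(-11, 52)) = -(-86531760 - 111510/13) = -9912/(1/((52 - 45/52) - 8782)) = -9912/(1/(2659/52 - 8782)) = -9912/(1/(-454005/52)) = -9912/(-52/454005) = -9912*(-454005/52) = 1125024390/13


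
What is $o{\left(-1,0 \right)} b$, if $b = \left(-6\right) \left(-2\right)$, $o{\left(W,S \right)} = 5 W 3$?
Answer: $-180$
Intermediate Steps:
$o{\left(W,S \right)} = 15 W$
$b = 12$
$o{\left(-1,0 \right)} b = 15 \left(-1\right) 12 = \left(-15\right) 12 = -180$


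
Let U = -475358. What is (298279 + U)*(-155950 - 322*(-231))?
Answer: 14443979872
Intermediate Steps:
(298279 + U)*(-155950 - 322*(-231)) = (298279 - 475358)*(-155950 - 322*(-231)) = -177079*(-155950 + 74382) = -177079*(-81568) = 14443979872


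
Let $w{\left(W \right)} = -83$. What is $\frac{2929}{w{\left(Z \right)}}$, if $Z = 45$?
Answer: $- \frac{2929}{83} \approx -35.289$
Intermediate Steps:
$\frac{2929}{w{\left(Z \right)}} = \frac{2929}{-83} = 2929 \left(- \frac{1}{83}\right) = - \frac{2929}{83}$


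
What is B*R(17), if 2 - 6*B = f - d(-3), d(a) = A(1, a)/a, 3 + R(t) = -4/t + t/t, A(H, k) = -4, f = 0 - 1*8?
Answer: -38/9 ≈ -4.2222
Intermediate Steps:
f = -8 (f = 0 - 8 = -8)
R(t) = -2 - 4/t (R(t) = -3 + (-4/t + t/t) = -3 + (-4/t + 1) = -3 + (1 - 4/t) = -2 - 4/t)
d(a) = -4/a
B = 17/9 (B = ⅓ - (-8 - (-4)/(-3))/6 = ⅓ - (-8 - (-4)*(-1)/3)/6 = ⅓ - (-8 - 1*4/3)/6 = ⅓ - (-8 - 4/3)/6 = ⅓ - ⅙*(-28/3) = ⅓ + 14/9 = 17/9 ≈ 1.8889)
B*R(17) = 17*(-2 - 4/17)/9 = (17/9)*(-38/17) = -38/9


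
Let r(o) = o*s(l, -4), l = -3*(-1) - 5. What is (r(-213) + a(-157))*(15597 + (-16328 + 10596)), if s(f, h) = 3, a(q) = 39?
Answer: -5919000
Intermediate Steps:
l = -2 (l = 3 - 5 = -2)
r(o) = 3*o (r(o) = o*3 = 3*o)
(r(-213) + a(-157))*(15597 + (-16328 + 10596)) = (3*(-213) + 39)*(15597 + (-16328 + 10596)) = (-639 + 39)*(15597 - 5732) = -600*9865 = -5919000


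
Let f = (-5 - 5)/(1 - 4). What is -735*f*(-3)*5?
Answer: 36750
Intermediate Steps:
f = 10/3 (f = -10/(-3) = -10*(-1/3) = 10/3 ≈ 3.3333)
-735*f*(-3)*5 = -735*(10/3)*(-3)*5 = -(-7350)*5 = -735*(-50) = 36750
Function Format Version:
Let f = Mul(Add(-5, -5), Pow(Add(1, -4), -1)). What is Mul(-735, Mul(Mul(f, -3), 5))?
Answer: 36750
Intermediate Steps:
f = Rational(10, 3) (f = Mul(-10, Pow(-3, -1)) = Mul(-10, Rational(-1, 3)) = Rational(10, 3) ≈ 3.3333)
Mul(-735, Mul(Mul(f, -3), 5)) = Mul(-735, Mul(Mul(Rational(10, 3), -3), 5)) = Mul(-735, Mul(-10, 5)) = Mul(-735, -50) = 36750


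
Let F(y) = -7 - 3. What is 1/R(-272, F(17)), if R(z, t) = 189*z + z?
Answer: -1/51680 ≈ -1.9350e-5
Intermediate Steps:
F(y) = -10
R(z, t) = 190*z
1/R(-272, F(17)) = 1/(190*(-272)) = 1/(-51680) = -1/51680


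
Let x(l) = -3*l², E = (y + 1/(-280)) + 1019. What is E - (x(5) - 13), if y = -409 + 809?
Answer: 421959/280 ≈ 1507.0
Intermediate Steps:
y = 400
E = 397319/280 (E = (400 + 1/(-280)) + 1019 = (400 - 1/280) + 1019 = 111999/280 + 1019 = 397319/280 ≈ 1419.0)
E - (x(5) - 13) = 397319/280 - (-3*5² - 13) = 397319/280 - (-3*25 - 13) = 397319/280 - (-75 - 13) = 397319/280 - (-88) = 397319/280 - 1*(-88) = 397319/280 + 88 = 421959/280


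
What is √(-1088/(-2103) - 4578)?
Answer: I*√20244415938/2103 ≈ 67.657*I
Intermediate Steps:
√(-1088/(-2103) - 4578) = √(-1088*(-1/2103) - 4578) = √(1088/2103 - 4578) = √(-9626446/2103) = I*√20244415938/2103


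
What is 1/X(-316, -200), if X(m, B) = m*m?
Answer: 1/99856 ≈ 1.0014e-5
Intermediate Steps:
X(m, B) = m²
1/X(-316, -200) = 1/((-316)²) = 1/99856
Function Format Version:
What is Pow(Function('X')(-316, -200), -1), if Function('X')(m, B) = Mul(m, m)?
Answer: Rational(1, 99856) ≈ 1.0014e-5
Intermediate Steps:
Function('X')(m, B) = Pow(m, 2)
Pow(Function('X')(-316, -200), -1) = Pow(Pow(-316, 2), -1) = Pow(99856, -1) = Rational(1, 99856)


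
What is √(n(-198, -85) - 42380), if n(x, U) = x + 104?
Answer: I*√42474 ≈ 206.09*I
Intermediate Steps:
n(x, U) = 104 + x
√(n(-198, -85) - 42380) = √((104 - 198) - 42380) = √(-94 - 42380) = √(-42474) = I*√42474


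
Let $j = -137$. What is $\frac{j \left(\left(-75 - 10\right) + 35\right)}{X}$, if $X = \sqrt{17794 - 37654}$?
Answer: $- \frac{685 i \sqrt{4965}}{993} \approx - 48.607 i$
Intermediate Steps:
$X = 2 i \sqrt{4965}$ ($X = \sqrt{-19860} = 2 i \sqrt{4965} \approx 140.93 i$)
$\frac{j \left(\left(-75 - 10\right) + 35\right)}{X} = \frac{\left(-137\right) \left(\left(-75 - 10\right) + 35\right)}{2 i \sqrt{4965}} = - 137 \left(-85 + 35\right) \left(- \frac{i \sqrt{4965}}{9930}\right) = \left(-137\right) \left(-50\right) \left(- \frac{i \sqrt{4965}}{9930}\right) = 6850 \left(- \frac{i \sqrt{4965}}{9930}\right) = - \frac{685 i \sqrt{4965}}{993}$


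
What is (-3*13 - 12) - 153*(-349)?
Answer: 53346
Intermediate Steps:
(-3*13 - 12) - 153*(-349) = (-39 - 12) + 53397 = -51 + 53397 = 53346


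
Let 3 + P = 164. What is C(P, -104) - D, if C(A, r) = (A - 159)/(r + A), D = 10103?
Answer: -575869/57 ≈ -10103.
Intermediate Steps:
P = 161 (P = -3 + 164 = 161)
C(A, r) = (-159 + A)/(A + r)
C(P, -104) - D = (-159 + 161)/(161 - 104) - 1*10103 = 2/57 - 10103 = -575869/57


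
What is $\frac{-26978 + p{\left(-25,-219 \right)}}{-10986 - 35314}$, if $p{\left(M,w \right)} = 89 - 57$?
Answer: $\frac{13473}{23150} \approx 0.58199$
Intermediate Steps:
$p{\left(M,w \right)} = 32$
$\frac{-26978 + p{\left(-25,-219 \right)}}{-10986 - 35314} = \frac{-26978 + 32}{-10986 - 35314} = - \frac{26946}{-10986 - 35314} = - \frac{26946}{-46300} = \left(-26946\right) \left(- \frac{1}{46300}\right) = \frac{13473}{23150}$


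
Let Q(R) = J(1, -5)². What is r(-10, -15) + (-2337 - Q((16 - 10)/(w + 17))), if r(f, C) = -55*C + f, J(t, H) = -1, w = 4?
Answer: -1523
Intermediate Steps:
Q(R) = 1 (Q(R) = (-1)² = 1)
r(f, C) = f - 55*C
r(-10, -15) + (-2337 - Q((16 - 10)/(w + 17))) = (-10 - 55*(-15)) + (-2337 - 1*1) = (-10 + 825) + (-2337 - 1) = 815 - 2338 = -1523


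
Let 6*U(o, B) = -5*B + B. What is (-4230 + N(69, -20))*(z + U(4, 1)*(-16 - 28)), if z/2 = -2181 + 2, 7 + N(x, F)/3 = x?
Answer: 17505128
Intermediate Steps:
N(x, F) = -21 + 3*x
U(o, B) = -2*B/3 (U(o, B) = (-5*B + B)/6 = (-4*B)/6 = -2*B/3)
z = -4358 (z = 2*(-2181 + 2) = 2*(-2179) = -4358)
(-4230 + N(69, -20))*(z + U(4, 1)*(-16 - 28)) = (-4230 + (-21 + 3*69))*(-4358 + (-2/3*1)*(-16 - 28)) = (-4230 + (-21 + 207))*(-4358 - 2/3*(-44)) = (-4230 + 186)*(-4358 + 88/3) = -4044*(-12986/3) = 17505128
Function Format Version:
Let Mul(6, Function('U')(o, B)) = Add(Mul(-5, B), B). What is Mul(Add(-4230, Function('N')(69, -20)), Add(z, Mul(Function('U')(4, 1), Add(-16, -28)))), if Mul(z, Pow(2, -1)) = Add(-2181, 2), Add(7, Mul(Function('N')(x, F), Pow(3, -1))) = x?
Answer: 17505128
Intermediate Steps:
Function('N')(x, F) = Add(-21, Mul(3, x))
Function('U')(o, B) = Mul(Rational(-2, 3), B) (Function('U')(o, B) = Mul(Rational(1, 6), Add(Mul(-5, B), B)) = Mul(Rational(1, 6), Mul(-4, B)) = Mul(Rational(-2, 3), B))
z = -4358 (z = Mul(2, Add(-2181, 2)) = Mul(2, -2179) = -4358)
Mul(Add(-4230, Function('N')(69, -20)), Add(z, Mul(Function('U')(4, 1), Add(-16, -28)))) = Mul(Add(-4230, Add(-21, Mul(3, 69))), Add(-4358, Mul(Mul(Rational(-2, 3), 1), Add(-16, -28)))) = Mul(Add(-4230, Add(-21, 207)), Add(-4358, Mul(Rational(-2, 3), -44))) = Mul(Add(-4230, 186), Add(-4358, Rational(88, 3))) = Mul(-4044, Rational(-12986, 3)) = 17505128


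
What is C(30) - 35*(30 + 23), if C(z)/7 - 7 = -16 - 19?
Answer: -2051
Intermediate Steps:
C(z) = -196 (C(z) = 49 + 7*(-16 - 19) = 49 + 7*(-35) = 49 - 245 = -196)
C(30) - 35*(30 + 23) = -196 - 35*(30 + 23) = -196 - 35*53 = -196 - 1855 = -2051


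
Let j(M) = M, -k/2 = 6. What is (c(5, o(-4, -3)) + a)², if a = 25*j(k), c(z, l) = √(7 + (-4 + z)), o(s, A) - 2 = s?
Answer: 90008 - 1200*√2 ≈ 88311.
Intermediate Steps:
k = -12 (k = -2*6 = -12)
o(s, A) = 2 + s
c(z, l) = √(3 + z)
a = -300 (a = 25*(-12) = -300)
(c(5, o(-4, -3)) + a)² = (√(3 + 5) - 300)² = (√8 - 300)² = (2*√2 - 300)² = (-300 + 2*√2)²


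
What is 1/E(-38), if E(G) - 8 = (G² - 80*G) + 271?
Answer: 1/4763 ≈ 0.00020995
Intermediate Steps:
E(G) = 279 + G² - 80*G (E(G) = 8 + ((G² - 80*G) + 271) = 8 + (271 + G² - 80*G) = 279 + G² - 80*G)
1/E(-38) = 1/(279 + (-38)² - 80*(-38)) = 1/(279 + 1444 + 3040) = 1/4763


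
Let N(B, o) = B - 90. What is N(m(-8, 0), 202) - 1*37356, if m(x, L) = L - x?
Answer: -37438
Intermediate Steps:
N(B, o) = -90 + B
N(m(-8, 0), 202) - 1*37356 = (-90 + (0 - 1*(-8))) - 1*37356 = (-90 + (0 + 8)) - 37356 = (-90 + 8) - 37356 = -82 - 37356 = -37438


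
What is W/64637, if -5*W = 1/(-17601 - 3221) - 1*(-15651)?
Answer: -325885121/6729358070 ≈ -0.048427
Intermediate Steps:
W = -325885121/104110 (W = -(1/(-17601 - 3221) - 1*(-15651))/5 = -(1/(-20822) + 15651)/5 = -(-1/20822 + 15651)/5 = -1/5*325885121/20822 = -325885121/104110 ≈ -3130.2)
W/64637 = -325885121/104110/64637 = -325885121/104110*1/64637 = -325885121/6729358070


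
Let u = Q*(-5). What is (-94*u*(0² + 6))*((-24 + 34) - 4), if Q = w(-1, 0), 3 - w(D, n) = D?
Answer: 67680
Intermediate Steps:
w(D, n) = 3 - D
Q = 4 (Q = 3 - 1*(-1) = 3 + 1 = 4)
u = -20 (u = 4*(-5) = -20)
(-94*u*(0² + 6))*((-24 + 34) - 4) = (-(-1880)*(0² + 6))*((-24 + 34) - 4) = (-(-1880)*(0 + 6))*(10 - 4) = -(-1880)*6*6 = -94*(-120)*6 = 11280*6 = 67680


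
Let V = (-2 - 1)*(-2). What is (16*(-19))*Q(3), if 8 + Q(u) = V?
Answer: 608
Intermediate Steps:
V = 6 (V = -3*(-2) = 6)
Q(u) = -2 (Q(u) = -8 + 6 = -2)
(16*(-19))*Q(3) = (16*(-19))*(-2) = -304*(-2) = 608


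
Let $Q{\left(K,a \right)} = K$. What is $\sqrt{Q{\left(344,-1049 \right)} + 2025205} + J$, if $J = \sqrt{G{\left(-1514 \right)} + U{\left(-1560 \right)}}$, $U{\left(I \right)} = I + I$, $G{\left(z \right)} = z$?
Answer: $3 \sqrt{225061} + i \sqrt{4634} \approx 1423.2 + 68.073 i$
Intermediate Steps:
$U{\left(I \right)} = 2 I$
$J = i \sqrt{4634}$ ($J = \sqrt{-1514 + 2 \left(-1560\right)} = \sqrt{-1514 - 3120} = \sqrt{-4634} = i \sqrt{4634} \approx 68.073 i$)
$\sqrt{Q{\left(344,-1049 \right)} + 2025205} + J = \sqrt{344 + 2025205} + i \sqrt{4634} = \sqrt{2025549} + i \sqrt{4634} = 3 \sqrt{225061} + i \sqrt{4634}$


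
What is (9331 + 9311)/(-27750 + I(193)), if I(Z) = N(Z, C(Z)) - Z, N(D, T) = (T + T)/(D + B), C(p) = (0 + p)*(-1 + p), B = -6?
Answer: -3486054/5151229 ≈ -0.67674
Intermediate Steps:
C(p) = p*(-1 + p)
N(D, T) = 2*T/(-6 + D) (N(D, T) = (T + T)/(D - 6) = (2*T)/(-6 + D) = 2*T/(-6 + D))
I(Z) = -Z + 2*Z*(-1 + Z)/(-6 + Z) (I(Z) = 2*(Z*(-1 + Z))/(-6 + Z) - Z = 2*Z*(-1 + Z)/(-6 + Z) - Z = -Z + 2*Z*(-1 + Z)/(-6 + Z))
(9331 + 9311)/(-27750 + I(193)) = (9331 + 9311)/(-27750 + 193*(4 + 193)/(-6 + 193)) = 18642/(-27750 + 193*197/187) = 18642/(-27750 + 193*(1/187)*197) = 18642/(-27750 + 38021/187) = 18642/(-5151229/187) = 18642*(-187/5151229) = -3486054/5151229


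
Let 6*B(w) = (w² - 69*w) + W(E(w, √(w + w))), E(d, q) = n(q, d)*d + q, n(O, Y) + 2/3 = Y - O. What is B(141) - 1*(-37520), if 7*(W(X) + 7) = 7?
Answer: 39211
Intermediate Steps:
n(O, Y) = -⅔ + Y - O (n(O, Y) = -⅔ + (Y - O) = -⅔ + Y - O)
E(d, q) = q + d*(-⅔ + d - q) (E(d, q) = (-⅔ + d - q)*d + q = d*(-⅔ + d - q) + q = q + d*(-⅔ + d - q))
W(X) = -6 (W(X) = -7 + (⅐)*7 = -7 + 1 = -6)
B(w) = -1 - 23*w/2 + w²/6 (B(w) = ((w² - 69*w) - 6)/6 = (-6 + w² - 69*w)/6 = -1 - 23*w/2 + w²/6)
B(141) - 1*(-37520) = (-1 - 23/2*141 + (⅙)*141²) - 1*(-37520) = (-1 - 3243/2 + (⅙)*19881) + 37520 = (-1 - 3243/2 + 6627/2) + 37520 = 1691 + 37520 = 39211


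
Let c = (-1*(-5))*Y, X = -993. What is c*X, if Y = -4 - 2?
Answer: 29790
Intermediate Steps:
Y = -6
c = -30 (c = -1*(-5)*(-6) = 5*(-6) = -30)
c*X = -30*(-993) = 29790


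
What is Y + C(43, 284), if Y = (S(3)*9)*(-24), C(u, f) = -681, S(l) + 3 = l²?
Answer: -1977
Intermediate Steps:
S(l) = -3 + l²
Y = -1296 (Y = ((-3 + 3²)*9)*(-24) = ((-3 + 9)*9)*(-24) = (6*9)*(-24) = 54*(-24) = -1296)
Y + C(43, 284) = -1296 - 681 = -1977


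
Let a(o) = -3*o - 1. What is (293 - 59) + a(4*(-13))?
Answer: 389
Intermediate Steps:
a(o) = -1 - 3*o
(293 - 59) + a(4*(-13)) = (293 - 59) + (-1 - 12*(-13)) = 234 + (-1 - 3*(-52)) = 234 + (-1 + 156) = 234 + 155 = 389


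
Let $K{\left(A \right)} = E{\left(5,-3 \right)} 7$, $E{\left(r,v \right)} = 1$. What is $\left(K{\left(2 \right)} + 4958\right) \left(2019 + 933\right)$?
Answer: $14656680$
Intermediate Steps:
$K{\left(A \right)} = 7$ ($K{\left(A \right)} = 1 \cdot 7 = 7$)
$\left(K{\left(2 \right)} + 4958\right) \left(2019 + 933\right) = \left(7 + 4958\right) \left(2019 + 933\right) = 4965 \cdot 2952 = 14656680$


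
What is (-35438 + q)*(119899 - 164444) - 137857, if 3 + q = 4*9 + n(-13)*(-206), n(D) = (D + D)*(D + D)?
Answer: 7780136388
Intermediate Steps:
n(D) = 4*D² (n(D) = (2*D)*(2*D) = 4*D²)
q = -139223 (q = -3 + (4*9 + (4*(-13)²)*(-206)) = -3 + (36 + (4*169)*(-206)) = -3 + (36 + 676*(-206)) = -3 + (36 - 139256) = -3 - 139220 = -139223)
(-35438 + q)*(119899 - 164444) - 137857 = (-35438 - 139223)*(119899 - 164444) - 137857 = -174661*(-44545) - 137857 = 7780274245 - 137857 = 7780136388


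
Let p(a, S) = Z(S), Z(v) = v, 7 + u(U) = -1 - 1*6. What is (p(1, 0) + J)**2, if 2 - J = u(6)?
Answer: 256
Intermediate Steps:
u(U) = -14 (u(U) = -7 + (-1 - 1*6) = -7 + (-1 - 6) = -7 - 7 = -14)
J = 16 (J = 2 - 1*(-14) = 2 + 14 = 16)
p(a, S) = S
(p(1, 0) + J)**2 = (0 + 16)**2 = 16**2 = 256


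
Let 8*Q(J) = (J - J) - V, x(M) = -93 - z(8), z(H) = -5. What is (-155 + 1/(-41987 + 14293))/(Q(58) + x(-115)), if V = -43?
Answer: 17170284/9152867 ≈ 1.8759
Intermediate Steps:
x(M) = -88 (x(M) = -93 - 1*(-5) = -93 + 5 = -88)
Q(J) = 43/8 (Q(J) = ((J - J) - 1*(-43))/8 = (0 + 43)/8 = (⅛)*43 = 43/8)
(-155 + 1/(-41987 + 14293))/(Q(58) + x(-115)) = (-155 + 1/(-41987 + 14293))/(43/8 - 88) = (-155 + 1/(-27694))/(-661/8) = (-155 - 1/27694)*(-8/661) = -4292571/27694*(-8/661) = 17170284/9152867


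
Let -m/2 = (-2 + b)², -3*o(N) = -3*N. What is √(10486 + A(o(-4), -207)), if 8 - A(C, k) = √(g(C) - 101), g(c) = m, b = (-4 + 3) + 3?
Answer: √(10494 - I*√101) ≈ 102.44 - 0.049*I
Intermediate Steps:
b = 2 (b = -1 + 3 = 2)
o(N) = N (o(N) = -(-1)*N = N)
m = 0 (m = -2*(-2 + 2)² = -2*0² = -2*0 = 0)
g(c) = 0
A(C, k) = 8 - I*√101 (A(C, k) = 8 - √(0 - 101) = 8 - √(-101) = 8 - I*√101)
√(10486 + A(o(-4), -207)) = √(10486 + (8 - I*√101)) = √(10494 - I*√101)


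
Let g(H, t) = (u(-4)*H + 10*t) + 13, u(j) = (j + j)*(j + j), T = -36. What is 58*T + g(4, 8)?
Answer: -1739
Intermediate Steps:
u(j) = 4*j**2 (u(j) = (2*j)*(2*j) = 4*j**2)
g(H, t) = 13 + 10*t + 64*H (g(H, t) = ((4*(-4)**2)*H + 10*t) + 13 = ((4*16)*H + 10*t) + 13 = (64*H + 10*t) + 13 = (10*t + 64*H) + 13 = 13 + 10*t + 64*H)
58*T + g(4, 8) = 58*(-36) + (13 + 10*8 + 64*4) = -2088 + (13 + 80 + 256) = -2088 + 349 = -1739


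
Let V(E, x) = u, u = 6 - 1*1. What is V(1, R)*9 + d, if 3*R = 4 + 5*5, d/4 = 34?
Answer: 181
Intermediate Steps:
d = 136 (d = 4*34 = 136)
R = 29/3 (R = (4 + 5*5)/3 = (4 + 25)/3 = (⅓)*29 = 29/3 ≈ 9.6667)
u = 5 (u = 6 - 1 = 5)
V(E, x) = 5
V(1, R)*9 + d = 5*9 + 136 = 45 + 136 = 181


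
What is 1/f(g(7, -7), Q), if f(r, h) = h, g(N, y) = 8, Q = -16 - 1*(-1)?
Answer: -1/15 ≈ -0.066667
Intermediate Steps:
Q = -15 (Q = -16 + 1 = -15)
1/f(g(7, -7), Q) = 1/(-15) = -1/15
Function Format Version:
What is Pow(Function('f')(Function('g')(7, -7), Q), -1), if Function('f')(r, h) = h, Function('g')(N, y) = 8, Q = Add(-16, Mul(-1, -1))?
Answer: Rational(-1, 15) ≈ -0.066667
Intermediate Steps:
Q = -15 (Q = Add(-16, 1) = -15)
Pow(Function('f')(Function('g')(7, -7), Q), -1) = Pow(-15, -1) = Rational(-1, 15)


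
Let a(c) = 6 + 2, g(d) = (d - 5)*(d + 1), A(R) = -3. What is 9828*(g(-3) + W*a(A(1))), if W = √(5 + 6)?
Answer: 157248 + 78624*√11 ≈ 4.1801e+5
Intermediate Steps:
g(d) = (1 + d)*(-5 + d) (g(d) = (-5 + d)*(1 + d) = (1 + d)*(-5 + d))
a(c) = 8
W = √11 ≈ 3.3166
9828*(g(-3) + W*a(A(1))) = 9828*((-5 + (-3)² - 4*(-3)) + √11*8) = 9828*((-5 + 9 + 12) + 8*√11) = 9828*(16 + 8*√11) = 157248 + 78624*√11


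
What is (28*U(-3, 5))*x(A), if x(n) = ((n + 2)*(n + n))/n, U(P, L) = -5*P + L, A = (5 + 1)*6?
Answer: 42560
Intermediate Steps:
A = 36 (A = 6*6 = 36)
U(P, L) = L - 5*P
x(n) = 4 + 2*n (x(n) = ((2 + n)*(2*n))/n = (2*n*(2 + n))/n = 4 + 2*n)
(28*U(-3, 5))*x(A) = (28*(5 - 5*(-3)))*(4 + 2*36) = (28*(5 + 15))*(4 + 72) = (28*20)*76 = 560*76 = 42560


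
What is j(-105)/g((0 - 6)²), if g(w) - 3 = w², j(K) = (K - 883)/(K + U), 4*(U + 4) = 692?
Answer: -247/20784 ≈ -0.011884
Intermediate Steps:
U = 169 (U = -4 + (¼)*692 = -4 + 173 = 169)
j(K) = (-883 + K)/(169 + K) (j(K) = (K - 883)/(K + 169) = (-883 + K)/(169 + K))
g(w) = 3 + w²
j(-105)/g((0 - 6)²) = ((-883 - 105)/(169 - 105))/(3 + ((0 - 6)²)²) = (-988/64)/(3 + ((-6)²)²) = ((1/64)*(-988))/(3 + 36²) = -247/(16*(3 + 1296)) = -247/16/1299 = -247/16*1/1299 = -247/20784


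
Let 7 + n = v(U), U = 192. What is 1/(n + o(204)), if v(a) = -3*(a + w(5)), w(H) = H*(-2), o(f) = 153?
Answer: -1/400 ≈ -0.0025000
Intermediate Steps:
w(H) = -2*H
v(a) = 30 - 3*a (v(a) = -3*(a - 2*5) = -3*(a - 10) = -3*(-10 + a) = 30 - 3*a)
n = -553 (n = -7 + (30 - 3*192) = -7 + (30 - 576) = -7 - 546 = -553)
1/(n + o(204)) = 1/(-553 + 153) = 1/(-400) = -1/400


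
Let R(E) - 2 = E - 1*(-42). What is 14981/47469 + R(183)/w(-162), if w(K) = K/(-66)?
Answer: 39644860/427221 ≈ 92.797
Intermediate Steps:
R(E) = 44 + E (R(E) = 2 + (E - 1*(-42)) = 2 + (E + 42) = 2 + (42 + E) = 44 + E)
w(K) = -K/66 (w(K) = K*(-1/66) = -K/66)
14981/47469 + R(183)/w(-162) = 14981/47469 + (44 + 183)/((-1/66*(-162))) = 14981*(1/47469) + 227/(27/11) = 14981/47469 + 227*(11/27) = 14981/47469 + 2497/27 = 39644860/427221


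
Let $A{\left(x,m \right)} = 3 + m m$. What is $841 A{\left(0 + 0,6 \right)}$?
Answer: $32799$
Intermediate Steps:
$A{\left(x,m \right)} = 3 + m^{2}$
$841 A{\left(0 + 0,6 \right)} = 841 \left(3 + 6^{2}\right) = 841 \left(3 + 36\right) = 841 \cdot 39 = 32799$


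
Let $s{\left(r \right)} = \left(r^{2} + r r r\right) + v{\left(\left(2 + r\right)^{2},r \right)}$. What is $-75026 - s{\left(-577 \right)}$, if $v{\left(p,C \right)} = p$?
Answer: $191361453$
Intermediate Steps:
$s{\left(r \right)} = r^{2} + r^{3} + \left(2 + r\right)^{2}$ ($s{\left(r \right)} = \left(r^{2} + r r r\right) + \left(2 + r\right)^{2} = \left(r^{2} + r^{2} r\right) + \left(2 + r\right)^{2} = \left(r^{2} + r^{3}\right) + \left(2 + r\right)^{2} = r^{2} + r^{3} + \left(2 + r\right)^{2}$)
$-75026 - s{\left(-577 \right)} = -75026 - \left(\left(-577\right)^{2} + \left(-577\right)^{3} + \left(2 - 577\right)^{2}\right) = -75026 - \left(332929 - 192100033 + \left(-575\right)^{2}\right) = -75026 - \left(332929 - 192100033 + 330625\right) = -75026 - -191436479 = -75026 + 191436479 = 191361453$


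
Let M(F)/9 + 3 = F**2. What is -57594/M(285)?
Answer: -9599/121833 ≈ -0.078788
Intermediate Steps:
M(F) = -27 + 9*F**2
-57594/M(285) = -57594/(-27 + 9*285**2) = -57594/(-27 + 9*81225) = -57594/(-27 + 731025) = -57594/730998 = -57594*1/730998 = -9599/121833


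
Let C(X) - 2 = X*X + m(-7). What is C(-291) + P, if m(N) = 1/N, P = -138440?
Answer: -376300/7 ≈ -53757.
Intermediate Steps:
C(X) = 13/7 + X² (C(X) = 2 + (X*X + 1/(-7)) = 2 + (X² - ⅐) = 2 + (-⅐ + X²) = 13/7 + X²)
C(-291) + P = (13/7 + (-291)²) - 138440 = (13/7 + 84681) - 138440 = 592780/7 - 138440 = -376300/7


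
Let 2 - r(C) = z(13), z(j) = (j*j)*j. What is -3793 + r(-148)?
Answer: -5988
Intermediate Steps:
z(j) = j³ (z(j) = j²*j = j³)
r(C) = -2195 (r(C) = 2 - 1*13³ = 2 - 1*2197 = 2 - 2197 = -2195)
-3793 + r(-148) = -3793 - 2195 = -5988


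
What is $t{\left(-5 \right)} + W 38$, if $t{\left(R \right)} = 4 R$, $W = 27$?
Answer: $1006$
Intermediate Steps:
$t{\left(-5 \right)} + W 38 = 4 \left(-5\right) + 27 \cdot 38 = -20 + 1026 = 1006$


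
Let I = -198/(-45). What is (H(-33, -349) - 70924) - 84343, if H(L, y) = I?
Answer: -776313/5 ≈ -1.5526e+5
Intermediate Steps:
I = 22/5 (I = -198*(-1/45) = 22/5 ≈ 4.4000)
H(L, y) = 22/5
(H(-33, -349) - 70924) - 84343 = (22/5 - 70924) - 84343 = -354598/5 - 84343 = -776313/5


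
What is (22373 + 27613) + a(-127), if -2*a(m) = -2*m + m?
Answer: 99845/2 ≈ 49923.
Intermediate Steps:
a(m) = m/2 (a(m) = -(-2*m + m)/2 = -(-1)*m/2 = m/2)
(22373 + 27613) + a(-127) = (22373 + 27613) + (1/2)*(-127) = 49986 - 127/2 = 99845/2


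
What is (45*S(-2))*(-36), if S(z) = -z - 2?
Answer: 0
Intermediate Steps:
S(z) = -2 - z
(45*S(-2))*(-36) = (45*(-2 - 1*(-2)))*(-36) = (45*(-2 + 2))*(-36) = (45*0)*(-36) = 0*(-36) = 0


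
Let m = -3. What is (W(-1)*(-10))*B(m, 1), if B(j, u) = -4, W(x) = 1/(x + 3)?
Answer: 20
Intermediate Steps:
W(x) = 1/(3 + x)
(W(-1)*(-10))*B(m, 1) = (-10/(3 - 1))*(-4) = (-10/2)*(-4) = ((1/2)*(-10))*(-4) = -5*(-4) = 20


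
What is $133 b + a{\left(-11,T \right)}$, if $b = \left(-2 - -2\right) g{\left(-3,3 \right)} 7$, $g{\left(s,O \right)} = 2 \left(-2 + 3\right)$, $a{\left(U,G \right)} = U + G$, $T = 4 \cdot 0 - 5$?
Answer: $-16$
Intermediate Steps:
$T = -5$ ($T = 0 - 5 = -5$)
$a{\left(U,G \right)} = G + U$
$g{\left(s,O \right)} = 2$ ($g{\left(s,O \right)} = 2 \cdot 1 = 2$)
$b = 0$ ($b = \left(-2 - -2\right) 2 \cdot 7 = \left(-2 + 2\right) 2 \cdot 7 = 0 \cdot 2 \cdot 7 = 0 \cdot 7 = 0$)
$133 b + a{\left(-11,T \right)} = 133 \cdot 0 - 16 = 0 - 16 = -16$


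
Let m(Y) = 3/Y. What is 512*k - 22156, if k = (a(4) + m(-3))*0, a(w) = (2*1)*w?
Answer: -22156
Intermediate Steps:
a(w) = 2*w
k = 0 (k = (2*4 + 3/(-3))*0 = (8 + 3*(-1/3))*0 = (8 - 1)*0 = 7*0 = 0)
512*k - 22156 = 512*0 - 22156 = 0 - 22156 = -22156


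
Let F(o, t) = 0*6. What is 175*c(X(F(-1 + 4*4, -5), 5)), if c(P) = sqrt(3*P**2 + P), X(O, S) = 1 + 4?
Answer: 700*sqrt(5) ≈ 1565.2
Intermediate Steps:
F(o, t) = 0
X(O, S) = 5
c(P) = sqrt(P + 3*P**2)
175*c(X(F(-1 + 4*4, -5), 5)) = 175*sqrt(5*(1 + 3*5)) = 175*sqrt(5*(1 + 15)) = 175*sqrt(5*16) = 175*sqrt(80) = 175*(4*sqrt(5)) = 700*sqrt(5)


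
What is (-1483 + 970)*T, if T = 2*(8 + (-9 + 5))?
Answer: -4104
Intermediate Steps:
T = 8 (T = 2*(8 - 4) = 2*4 = 8)
(-1483 + 970)*T = (-1483 + 970)*8 = -513*8 = -4104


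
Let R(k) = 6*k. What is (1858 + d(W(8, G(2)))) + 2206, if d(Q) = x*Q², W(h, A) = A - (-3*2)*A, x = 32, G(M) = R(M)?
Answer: 229856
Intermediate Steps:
G(M) = 6*M
W(h, A) = 7*A (W(h, A) = A - (-6)*A = A + 6*A = 7*A)
d(Q) = 32*Q²
(1858 + d(W(8, G(2)))) + 2206 = (1858 + 32*(7*(6*2))²) + 2206 = (1858 + 32*(7*12)²) + 2206 = (1858 + 32*84²) + 2206 = (1858 + 32*7056) + 2206 = (1858 + 225792) + 2206 = 227650 + 2206 = 229856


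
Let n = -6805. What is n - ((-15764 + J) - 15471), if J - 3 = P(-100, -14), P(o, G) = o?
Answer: 24527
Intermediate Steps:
J = -97 (J = 3 - 100 = -97)
n - ((-15764 + J) - 15471) = -6805 - ((-15764 - 97) - 15471) = -6805 - (-15861 - 15471) = -6805 - 1*(-31332) = -6805 + 31332 = 24527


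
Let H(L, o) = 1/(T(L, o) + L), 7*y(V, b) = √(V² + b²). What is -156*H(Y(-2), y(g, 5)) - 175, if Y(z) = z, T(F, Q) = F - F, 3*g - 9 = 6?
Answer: -97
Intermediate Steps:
g = 5 (g = 3 + (⅓)*6 = 3 + 2 = 5)
T(F, Q) = 0
y(V, b) = √(V² + b²)/7
H(L, o) = 1/L (H(L, o) = 1/(0 + L) = 1/L)
-156*H(Y(-2), y(g, 5)) - 175 = -156/(-2) - 175 = -156*(-½) - 175 = 78 - 175 = -97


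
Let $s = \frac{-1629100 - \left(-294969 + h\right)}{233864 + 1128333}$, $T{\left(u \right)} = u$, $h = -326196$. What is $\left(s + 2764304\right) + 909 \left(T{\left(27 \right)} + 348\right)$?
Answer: $\frac{4229864510328}{1362197} \approx 3.1052 \cdot 10^{6}$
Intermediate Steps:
$s = - \frac{1007935}{1362197}$ ($s = \frac{-1629100 + \left(294969 - -326196\right)}{233864 + 1128333} = \frac{-1629100 + \left(294969 + 326196\right)}{1362197} = \left(-1629100 + 621165\right) \frac{1}{1362197} = \left(-1007935\right) \frac{1}{1362197} = - \frac{1007935}{1362197} \approx -0.73993$)
$\left(s + 2764304\right) + 909 \left(T{\left(27 \right)} + 348\right) = \left(- \frac{1007935}{1362197} + 2764304\right) + 909 \left(27 + 348\right) = \frac{3765525607953}{1362197} + 909 \cdot 375 = \frac{3765525607953}{1362197} + 340875 = \frac{4229864510328}{1362197}$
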